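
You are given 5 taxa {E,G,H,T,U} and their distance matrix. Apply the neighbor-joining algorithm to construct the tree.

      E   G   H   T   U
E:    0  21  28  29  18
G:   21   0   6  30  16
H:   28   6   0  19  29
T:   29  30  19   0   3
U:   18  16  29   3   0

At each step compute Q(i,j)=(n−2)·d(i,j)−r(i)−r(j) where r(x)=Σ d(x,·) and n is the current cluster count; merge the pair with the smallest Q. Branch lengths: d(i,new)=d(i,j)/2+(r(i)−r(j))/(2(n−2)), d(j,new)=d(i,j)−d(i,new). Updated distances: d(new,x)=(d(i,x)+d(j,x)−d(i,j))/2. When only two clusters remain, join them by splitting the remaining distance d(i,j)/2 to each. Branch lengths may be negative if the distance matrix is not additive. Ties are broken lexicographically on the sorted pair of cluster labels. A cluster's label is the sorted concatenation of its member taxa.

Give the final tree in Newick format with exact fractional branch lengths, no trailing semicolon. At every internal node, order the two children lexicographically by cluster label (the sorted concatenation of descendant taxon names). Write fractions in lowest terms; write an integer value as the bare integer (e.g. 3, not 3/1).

(((E:49/4,(T:4,U:-1):39/4):37/4,G:1):5/2,H:5/2)

step 1: merge (T,U) at d=3, Q=-138; branch lengths T→4, U→-1; new cluster TU
  updated: d(E,TU)=22, d(G,TU)=43/2, d(H,TU)=45/2
step 2: merge (E,TU) at d=22, Q=-93; branch lengths E→49/4, TU→39/4; new cluster ETU
  updated: d(ETU,G)=41/4, d(ETU,H)=57/4
step 3: merge (ETU,G) at d=41/4, Q=-61/2; branch lengths ETU→37/4, G→1; new cluster EGTU
  updated: d(EGTU,H)=5
step 4: merge (EGTU,H) at d=5; branch lengths EGTU→5/2, H→5/2; new cluster EGHTU
final tree: (((E:49/4,(T:4,U:-1):39/4):37/4,G:1):5/2,H:5/2)
total length: 161/4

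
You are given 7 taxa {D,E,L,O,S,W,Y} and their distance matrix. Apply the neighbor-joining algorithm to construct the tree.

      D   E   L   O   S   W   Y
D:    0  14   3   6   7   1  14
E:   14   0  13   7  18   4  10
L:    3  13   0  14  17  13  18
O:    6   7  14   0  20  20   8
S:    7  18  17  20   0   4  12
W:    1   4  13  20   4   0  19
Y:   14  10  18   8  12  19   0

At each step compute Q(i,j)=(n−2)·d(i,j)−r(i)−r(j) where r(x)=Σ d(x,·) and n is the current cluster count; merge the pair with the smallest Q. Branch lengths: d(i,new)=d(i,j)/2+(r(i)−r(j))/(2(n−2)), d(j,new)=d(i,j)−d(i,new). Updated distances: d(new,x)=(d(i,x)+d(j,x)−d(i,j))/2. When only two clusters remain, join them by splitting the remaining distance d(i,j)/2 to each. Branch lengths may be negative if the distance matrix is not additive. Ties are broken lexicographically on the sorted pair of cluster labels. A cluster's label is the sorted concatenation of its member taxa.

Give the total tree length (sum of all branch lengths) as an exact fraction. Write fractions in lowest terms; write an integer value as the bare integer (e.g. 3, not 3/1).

iteration 1: select S,W (d=4, Q=-119); attach at lengths (37/10, 3/10); label the merged cluster SW
  updated: d(D,SW)=2, d(E,SW)=9, d(L,SW)=13, d(O,SW)=18, d(SW,Y)=27/2
iteration 2: select D,L (d=3, Q=-88); attach at lengths (-5/4, 17/4); label the merged cluster DL
  updated: d(DL,E)=12, d(DL,O)=17/2, d(DL,SW)=6, d(DL,Y)=29/2
iteration 3: select DL,SW (d=6, Q=-139/2); attach at lengths (25/12, 47/12); label the merged cluster DLSW
  updated: d(DLSW,E)=15/2, d(DLSW,O)=41/4, d(DLSW,Y)=11
iteration 4: select DLSW,E (d=15/2, Q=-153/4); attach at lengths (77/16, 43/16); label the merged cluster DELSW
  updated: d(DELSW,O)=39/8, d(DELSW,Y)=27/4
iteration 5: select DELSW,O (d=39/8, Q=-157/8); attach at lengths (29/16, 49/16); label the merged cluster DELOSW
  updated: d(DELOSW,Y)=79/16
iteration 6: select DELOSW,Y (d=79/16); attach at lengths (79/32, 79/32); label the merged cluster DELOSWY
final tree: (((((D:-5/4,L:17/4):25/12,(S:37/10,W:3/10):47/12):77/16,E:43/16):29/16,O:49/16):79/32,Y:79/32)
total length: 485/16

485/16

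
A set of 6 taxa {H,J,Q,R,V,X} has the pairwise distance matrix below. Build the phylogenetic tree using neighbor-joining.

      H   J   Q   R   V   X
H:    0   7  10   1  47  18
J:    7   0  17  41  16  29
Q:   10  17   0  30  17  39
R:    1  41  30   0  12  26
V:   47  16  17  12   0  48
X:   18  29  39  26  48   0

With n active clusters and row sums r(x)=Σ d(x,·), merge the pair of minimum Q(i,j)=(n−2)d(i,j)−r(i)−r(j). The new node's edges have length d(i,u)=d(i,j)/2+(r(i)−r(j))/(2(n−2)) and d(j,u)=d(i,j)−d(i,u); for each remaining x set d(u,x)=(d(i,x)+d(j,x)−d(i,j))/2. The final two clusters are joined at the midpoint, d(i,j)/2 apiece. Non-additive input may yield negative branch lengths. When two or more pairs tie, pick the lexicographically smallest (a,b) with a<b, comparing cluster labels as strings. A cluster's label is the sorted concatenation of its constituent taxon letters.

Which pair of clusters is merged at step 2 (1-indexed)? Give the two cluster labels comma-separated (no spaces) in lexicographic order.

Q,RV

step 1: merge (R,V) at d=12, Q=-202; branch lengths R→9/4, V→39/4; new cluster RV
  updated: d(H,RV)=18, d(J,RV)=45/2, d(Q,RV)=35/2, d(RV,X)=31
step 2: merge (Q,RV) at d=35/2, Q=-120; branch lengths Q→47/6, RV→29/3; new cluster QRV
  updated: d(H,QRV)=21/4, d(J,QRV)=11, d(QRV,X)=105/4
step 3: merge (H,X) at d=18, Q=-135/2; branch lengths H→-7/4, X→79/4; new cluster HX
  updated: d(HX,J)=9, d(HX,QRV)=27/4
step 4: merge (HX,J) at d=9, Q=-107/4; branch lengths HX→19/8, J→53/8; new cluster HJX
  updated: d(HJX,QRV)=35/8
step 5: merge (HJX,QRV) at d=35/8; branch lengths HJX→35/16, QRV→35/16; new cluster HJQRVX
final tree: (((H:-7/4,X:79/4):19/8,J:53/8):35/16,(Q:47/6,(R:9/4,V:39/4):29/3):35/16)
total length: 487/8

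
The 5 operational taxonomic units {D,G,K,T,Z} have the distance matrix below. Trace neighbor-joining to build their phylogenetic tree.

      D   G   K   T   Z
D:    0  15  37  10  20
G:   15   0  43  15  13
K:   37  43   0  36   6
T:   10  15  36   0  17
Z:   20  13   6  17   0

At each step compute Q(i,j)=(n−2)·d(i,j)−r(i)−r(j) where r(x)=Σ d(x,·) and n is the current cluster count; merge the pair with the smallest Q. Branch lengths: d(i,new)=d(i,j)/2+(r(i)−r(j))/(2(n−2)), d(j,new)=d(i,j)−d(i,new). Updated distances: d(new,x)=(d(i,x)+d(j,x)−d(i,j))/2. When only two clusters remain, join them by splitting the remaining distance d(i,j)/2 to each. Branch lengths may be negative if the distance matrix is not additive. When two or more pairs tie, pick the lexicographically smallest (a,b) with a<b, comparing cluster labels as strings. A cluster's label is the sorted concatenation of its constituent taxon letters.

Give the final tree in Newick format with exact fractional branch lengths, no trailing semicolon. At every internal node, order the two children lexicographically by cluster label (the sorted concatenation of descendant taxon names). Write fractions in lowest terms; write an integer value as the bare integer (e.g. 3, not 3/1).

step 1: merge (K,Z) at d=6, Q=-160; branch lengths K→14, Z→-8; new cluster KZ
  updated: d(D,KZ)=51/2, d(G,KZ)=25, d(KZ,T)=47/2
step 2: merge (D,T) at d=10, Q=-79; branch lengths D→11/2, T→9/2; new cluster DT
  updated: d(DT,G)=10, d(DT,KZ)=39/2
step 3: merge (DT,G) at d=10, Q=-109/2; branch lengths DT→9/4, G→31/4; new cluster DGT
  updated: d(DGT,KZ)=69/4
step 4: merge (DGT,KZ) at d=69/4; branch lengths DGT→69/8, KZ→69/8; new cluster DGKTZ
final tree: (((D:11/2,T:9/2):9/4,G:31/4):69/8,(K:14,Z:-8):69/8)
total length: 173/4

(((D:11/2,T:9/2):9/4,G:31/4):69/8,(K:14,Z:-8):69/8)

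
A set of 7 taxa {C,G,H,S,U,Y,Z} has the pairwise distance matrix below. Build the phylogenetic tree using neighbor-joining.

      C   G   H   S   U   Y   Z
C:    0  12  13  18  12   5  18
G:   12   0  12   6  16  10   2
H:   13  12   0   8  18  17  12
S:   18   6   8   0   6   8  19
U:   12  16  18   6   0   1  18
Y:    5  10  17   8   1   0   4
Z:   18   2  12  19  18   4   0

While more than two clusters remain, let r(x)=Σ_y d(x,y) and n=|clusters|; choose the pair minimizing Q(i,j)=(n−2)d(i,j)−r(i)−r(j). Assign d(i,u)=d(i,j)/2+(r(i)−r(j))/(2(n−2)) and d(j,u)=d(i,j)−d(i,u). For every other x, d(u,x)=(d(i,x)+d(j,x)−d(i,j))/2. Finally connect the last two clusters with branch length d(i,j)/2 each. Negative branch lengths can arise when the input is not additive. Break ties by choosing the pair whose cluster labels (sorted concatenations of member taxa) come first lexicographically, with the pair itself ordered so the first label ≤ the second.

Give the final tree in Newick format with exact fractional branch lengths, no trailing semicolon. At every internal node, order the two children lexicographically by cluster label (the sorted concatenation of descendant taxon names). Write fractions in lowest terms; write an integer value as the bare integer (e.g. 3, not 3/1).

step 1: merge (G,Z) at d=2, Q=-121; branch lengths G→-1/2, Z→5/2; new cluster GZ
  updated: d(C,GZ)=14, d(GZ,H)=11, d(GZ,S)=23/2, d(GZ,U)=16, d(GZ,Y)=6
step 2: merge (H,S) at d=8, Q=-173/2; branch lengths H→95/16, S→33/16; new cluster HS
  updated: d(C,HS)=23/2, d(GZ,HS)=29/4, d(HS,U)=8, d(HS,Y)=17/2
step 3: merge (GZ,HS) at d=29/4, Q=-227/4; branch lengths GZ→119/24, HS→55/24; new cluster GHSZ
  updated: d(C,GHSZ)=73/8, d(GHSZ,U)=67/8, d(GHSZ,Y)=29/8
step 4: merge (C,GHSZ) at d=73/8, Q=-29; branch lengths C→93/16, GHSZ→53/16; new cluster CGHSZ
  updated: d(CGHSZ,U)=45/8, d(CGHSZ,Y)=-1/4
step 5: merge (CGHSZ,U) at d=45/8, Q=-51/8; branch lengths CGHSZ→35/16, U→55/16; new cluster CGHSUZ
  updated: d(CGHSUZ,Y)=-39/16
step 6: merge (CGHSUZ,Y) at d=-39/16; branch lengths CGHSUZ→-39/32, Y→-39/32; new cluster CGHSUYZ
final tree: (((C:93/16,((G:-1/2,Z:5/2):119/24,(H:95/16,S:33/16):55/24):53/16):35/16,U:55/16):-39/32,Y:-39/32)
total length: 473/16

(((C:93/16,((G:-1/2,Z:5/2):119/24,(H:95/16,S:33/16):55/24):53/16):35/16,U:55/16):-39/32,Y:-39/32)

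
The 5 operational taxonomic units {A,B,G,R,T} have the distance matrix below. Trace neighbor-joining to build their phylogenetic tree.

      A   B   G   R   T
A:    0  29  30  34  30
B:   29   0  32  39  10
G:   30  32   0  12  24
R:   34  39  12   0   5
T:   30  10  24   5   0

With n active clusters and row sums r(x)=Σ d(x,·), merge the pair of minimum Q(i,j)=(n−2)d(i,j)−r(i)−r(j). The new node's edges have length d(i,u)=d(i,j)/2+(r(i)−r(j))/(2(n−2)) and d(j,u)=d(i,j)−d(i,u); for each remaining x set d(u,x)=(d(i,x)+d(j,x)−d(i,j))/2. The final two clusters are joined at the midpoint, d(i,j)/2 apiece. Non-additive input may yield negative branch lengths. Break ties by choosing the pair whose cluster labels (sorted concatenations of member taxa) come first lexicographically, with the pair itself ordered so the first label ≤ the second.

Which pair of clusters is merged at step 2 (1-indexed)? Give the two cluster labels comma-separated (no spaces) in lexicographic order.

A,GR

step 1: merge (G,R) at d=12, Q=-152; branch lengths G→22/3, R→14/3; new cluster GR
  updated: d(A,GR)=26, d(B,GR)=59/2, d(GR,T)=17/2
step 2: merge (A,GR) at d=26, Q=-97; branch lengths A→73/4, GR→31/4; new cluster AGR
  updated: d(AGR,B)=65/4, d(AGR,T)=25/4
step 3: merge (AGR,B) at d=65/4, Q=-65/2; branch lengths AGR→25/4, B→10; new cluster ABGR
  updated: d(ABGR,T)=0
step 4: merge (ABGR,T) at d=0; branch lengths ABGR→0, T→0; new cluster ABGRT
final tree: (((A:73/4,(G:22/3,R:14/3):31/4):25/4,B:10):0,T:0)
total length: 217/4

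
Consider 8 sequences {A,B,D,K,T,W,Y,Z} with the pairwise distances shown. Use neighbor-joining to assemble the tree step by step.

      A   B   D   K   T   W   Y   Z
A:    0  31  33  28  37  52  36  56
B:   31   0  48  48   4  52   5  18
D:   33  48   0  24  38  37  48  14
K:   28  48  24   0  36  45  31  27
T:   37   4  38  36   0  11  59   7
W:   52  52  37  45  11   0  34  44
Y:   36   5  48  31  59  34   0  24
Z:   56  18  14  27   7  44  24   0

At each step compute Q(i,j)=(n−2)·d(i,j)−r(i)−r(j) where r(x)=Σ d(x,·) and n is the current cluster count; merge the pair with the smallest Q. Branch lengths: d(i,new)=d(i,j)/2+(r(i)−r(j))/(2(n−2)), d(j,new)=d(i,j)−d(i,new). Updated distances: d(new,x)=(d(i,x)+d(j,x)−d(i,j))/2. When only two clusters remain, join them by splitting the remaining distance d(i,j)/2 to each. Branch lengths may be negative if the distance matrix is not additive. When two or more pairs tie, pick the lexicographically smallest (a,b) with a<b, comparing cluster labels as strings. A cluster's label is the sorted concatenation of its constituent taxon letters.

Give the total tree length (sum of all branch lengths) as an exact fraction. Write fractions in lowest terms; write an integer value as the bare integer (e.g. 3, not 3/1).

step 1: merge (B,Y) at d=5, Q=-413; branch lengths B→-1/12, Y→61/12; new cluster BY
  updated: d(A,BY)=31, d(BY,D)=91/2, d(BY,K)=37, d(BY,T)=29, d(BY,W)=81/2, d(BY,Z)=37/2
step 2: merge (T,W) at d=11, Q=-665/2; branch lengths T→-33/20, W→253/20; new cluster TW
  updated: d(A,TW)=39, d(BY,TW)=117/4, d(D,TW)=32, d(K,TW)=35, d(TW,Z)=20
step 3: merge (D,Z) at d=14, Q=-228; branch lengths D→69/8, Z→43/8; new cluster DZ
  updated: d(A,DZ)=75/2, d(BY,DZ)=25, d(DZ,K)=37/2, d(DZ,TW)=19
step 4: merge (A,K) at d=28, Q=-170; branch lengths A→101/6, K→67/6; new cluster AK
  updated: d(AK,BY)=20, d(AK,DZ)=14, d(AK,TW)=23
step 5: merge (AK,BY) at d=20, Q=-365/4; branch lengths AK→91/16, BY→229/16; new cluster ABKY
  updated: d(ABKY,DZ)=19/2, d(ABKY,TW)=129/8
step 6: merge (ABKY,DZ) at d=19/2, Q=-357/8; branch lengths ABKY→53/16, DZ→99/16; new cluster ABDKYZ
  updated: d(ABDKYZ,TW)=205/16
step 7: merge (ABDKYZ,TW) at d=205/16; branch lengths ABDKYZ→205/32, TW→205/32; new cluster ABDKTWYZ
final tree: ((((A:101/6,K:67/6):91/16,(B:-1/12,Y:61/12):229/16):53/16,(D:69/8,Z:43/8):99/16):205/32,(T:-33/20,W:253/20):205/32)
total length: 1605/16

1605/16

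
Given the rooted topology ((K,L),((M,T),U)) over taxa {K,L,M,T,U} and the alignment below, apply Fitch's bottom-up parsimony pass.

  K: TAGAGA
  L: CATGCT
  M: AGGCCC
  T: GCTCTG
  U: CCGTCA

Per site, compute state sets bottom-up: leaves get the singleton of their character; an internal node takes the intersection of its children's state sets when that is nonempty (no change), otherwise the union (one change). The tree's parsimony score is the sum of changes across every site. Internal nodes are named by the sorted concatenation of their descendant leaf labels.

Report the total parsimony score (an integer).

site 0, node KL: K={T} ∪ L={C} → {C,T} (+1)
site 0, node MT: M={A} ∪ T={G} → {A,G} (+1)
site 0, node MTU: MT={A,G} ∪ U={C} → {A,C,G} (+1)
site 0, node KLMTU: KL={C,T} ∩ MTU={A,C,G} → {C} (+0)
site 1, node KL: K={A} ∩ L={A} → {A} (+0)
site 1, node MT: M={G} ∪ T={C} → {C,G} (+1)
site 1, node MTU: MT={C,G} ∩ U={C} → {C} (+0)
site 1, node KLMTU: KL={A} ∪ MTU={C} → {A,C} (+1)
site 2, node KL: K={G} ∪ L={T} → {G,T} (+1)
site 2, node MT: M={G} ∪ T={T} → {G,T} (+1)
site 2, node MTU: MT={G,T} ∩ U={G} → {G} (+0)
site 2, node KLMTU: KL={G,T} ∩ MTU={G} → {G} (+0)
site 3, node KL: K={A} ∪ L={G} → {A,G} (+1)
site 3, node MT: M={C} ∩ T={C} → {C} (+0)
site 3, node MTU: MT={C} ∪ U={T} → {C,T} (+1)
site 3, node KLMTU: KL={A,G} ∪ MTU={C,T} → {A,C,G,T} (+1)
site 4, node KL: K={G} ∪ L={C} → {C,G} (+1)
site 4, node MT: M={C} ∪ T={T} → {C,T} (+1)
site 4, node MTU: MT={C,T} ∩ U={C} → {C} (+0)
site 4, node KLMTU: KL={C,G} ∩ MTU={C} → {C} (+0)
site 5, node KL: K={A} ∪ L={T} → {A,T} (+1)
site 5, node MT: M={C} ∪ T={G} → {C,G} (+1)
site 5, node MTU: MT={C,G} ∪ U={A} → {A,C,G} (+1)
site 5, node KLMTU: KL={A,T} ∩ MTU={A,C,G} → {A} (+0)
per-site changes: [3, 2, 2, 3, 2, 3]; total = 15

15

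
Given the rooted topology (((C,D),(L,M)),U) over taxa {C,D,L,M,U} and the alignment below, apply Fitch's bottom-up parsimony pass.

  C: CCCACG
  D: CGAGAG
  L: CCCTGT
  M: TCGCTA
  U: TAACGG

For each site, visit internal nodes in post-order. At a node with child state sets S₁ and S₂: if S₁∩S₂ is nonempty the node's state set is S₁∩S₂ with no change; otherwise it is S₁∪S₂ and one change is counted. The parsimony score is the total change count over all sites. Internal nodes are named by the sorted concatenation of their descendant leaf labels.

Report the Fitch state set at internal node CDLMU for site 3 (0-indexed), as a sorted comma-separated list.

[col 0] CD: children C:{C}, D:{C} ∩→ {C}; cost 0
[col 0] LM: children L:{C}, M:{T} ∪→ {C,T}; cost 1
[col 0] CDLM: children CD:{C}, LM:{C,T} ∩→ {C}; cost 0
[col 0] CDLMU: children CDLM:{C}, U:{T} ∪→ {C,T}; cost 1
[col 1] CD: children C:{C}, D:{G} ∪→ {C,G}; cost 1
[col 1] LM: children L:{C}, M:{C} ∩→ {C}; cost 0
[col 1] CDLM: children CD:{C,G}, LM:{C} ∩→ {C}; cost 0
[col 1] CDLMU: children CDLM:{C}, U:{A} ∪→ {A,C}; cost 1
[col 2] CD: children C:{C}, D:{A} ∪→ {A,C}; cost 1
[col 2] LM: children L:{C}, M:{G} ∪→ {C,G}; cost 1
[col 2] CDLM: children CD:{A,C}, LM:{C,G} ∩→ {C}; cost 0
[col 2] CDLMU: children CDLM:{C}, U:{A} ∪→ {A,C}; cost 1
[col 3] CD: children C:{A}, D:{G} ∪→ {A,G}; cost 1
[col 3] LM: children L:{T}, M:{C} ∪→ {C,T}; cost 1
[col 3] CDLM: children CD:{A,G}, LM:{C,T} ∪→ {A,C,G,T}; cost 1
[col 3] CDLMU: children CDLM:{A,C,G,T}, U:{C} ∩→ {C}; cost 0
[col 4] CD: children C:{C}, D:{A} ∪→ {A,C}; cost 1
[col 4] LM: children L:{G}, M:{T} ∪→ {G,T}; cost 1
[col 4] CDLM: children CD:{A,C}, LM:{G,T} ∪→ {A,C,G,T}; cost 1
[col 4] CDLMU: children CDLM:{A,C,G,T}, U:{G} ∩→ {G}; cost 0
[col 5] CD: children C:{G}, D:{G} ∩→ {G}; cost 0
[col 5] LM: children L:{T}, M:{A} ∪→ {A,T}; cost 1
[col 5] CDLM: children CD:{G}, LM:{A,T} ∪→ {A,G,T}; cost 1
[col 5] CDLMU: children CDLM:{A,G,T}, U:{G} ∩→ {G}; cost 0
per-site changes: [2, 2, 3, 3, 3, 2]; total = 15

C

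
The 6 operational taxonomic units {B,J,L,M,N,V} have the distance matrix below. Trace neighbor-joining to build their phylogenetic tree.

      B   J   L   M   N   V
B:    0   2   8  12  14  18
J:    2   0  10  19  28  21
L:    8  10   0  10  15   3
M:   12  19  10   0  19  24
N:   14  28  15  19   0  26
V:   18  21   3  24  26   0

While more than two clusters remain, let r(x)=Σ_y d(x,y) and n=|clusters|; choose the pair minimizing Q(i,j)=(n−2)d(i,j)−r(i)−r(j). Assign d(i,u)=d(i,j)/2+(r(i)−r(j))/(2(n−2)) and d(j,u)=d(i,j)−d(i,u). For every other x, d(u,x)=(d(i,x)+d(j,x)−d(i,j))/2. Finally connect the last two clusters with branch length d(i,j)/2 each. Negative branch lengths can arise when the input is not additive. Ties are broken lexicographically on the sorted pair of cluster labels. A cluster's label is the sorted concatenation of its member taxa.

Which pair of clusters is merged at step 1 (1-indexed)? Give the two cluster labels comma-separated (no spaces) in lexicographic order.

B,J

iteration 1: select B,J (d=2, Q=-126); attach at lengths (-9/4, 17/4); label the merged cluster BJ
  updated: d(BJ,L)=8, d(BJ,M)=29/2, d(BJ,N)=20, d(BJ,V)=37/2
iteration 2: select L,V (d=3, Q=-197/2); attach at lengths (-53/12, 89/12); label the merged cluster LV
  updated: d(BJ,LV)=47/4, d(LV,M)=31/2, d(LV,N)=19
iteration 3: select BJ,LV (d=47/4, Q=-69); attach at lengths (47/8, 47/8); label the merged cluster BJLV
  updated: d(BJLV,M)=73/8, d(BJLV,N)=109/8
iteration 4: select BJLV,M (d=73/8, Q=-167/4); attach at lengths (15/8, 29/4); label the merged cluster BJLMV
  updated: d(BJLMV,N)=47/4
iteration 5: select BJLMV,N (d=47/4); attach at lengths (47/8, 47/8); label the merged cluster BJLMNV
final tree: ((((B:-9/4,J:17/4):47/8,(L:-53/12,V:89/12):47/8):15/8,M:29/4):47/8,N:47/8)
total length: 301/8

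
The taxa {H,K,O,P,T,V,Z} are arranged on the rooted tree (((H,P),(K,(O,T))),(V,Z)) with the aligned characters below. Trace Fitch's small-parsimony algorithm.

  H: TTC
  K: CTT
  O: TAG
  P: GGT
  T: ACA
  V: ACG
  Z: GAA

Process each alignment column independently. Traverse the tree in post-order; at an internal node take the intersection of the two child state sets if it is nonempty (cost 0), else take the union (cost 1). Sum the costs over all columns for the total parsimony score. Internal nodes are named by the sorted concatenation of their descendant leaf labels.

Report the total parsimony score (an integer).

15

HP@0: {T} ∪ {G} = {G,T} (union, +1)
OT@0: {T} ∪ {A} = {A,T} (union, +1)
KOT@0: {C} ∪ {A,T} = {A,C,T} (union, +1)
HKOPT@0: {G,T} ∩ {A,C,T} = {T} (intersection, +0)
VZ@0: {A} ∪ {G} = {A,G} (union, +1)
HKOPTVZ@0: {T} ∪ {A,G} = {A,G,T} (union, +1)
HP@1: {T} ∪ {G} = {G,T} (union, +1)
OT@1: {A} ∪ {C} = {A,C} (union, +1)
KOT@1: {T} ∪ {A,C} = {A,C,T} (union, +1)
HKOPT@1: {G,T} ∩ {A,C,T} = {T} (intersection, +0)
VZ@1: {C} ∪ {A} = {A,C} (union, +1)
HKOPTVZ@1: {T} ∪ {A,C} = {A,C,T} (union, +1)
HP@2: {C} ∪ {T} = {C,T} (union, +1)
OT@2: {G} ∪ {A} = {A,G} (union, +1)
KOT@2: {T} ∪ {A,G} = {A,G,T} (union, +1)
HKOPT@2: {C,T} ∩ {A,G,T} = {T} (intersection, +0)
VZ@2: {G} ∪ {A} = {A,G} (union, +1)
HKOPTVZ@2: {T} ∪ {A,G} = {A,G,T} (union, +1)
per-site changes: [5, 5, 5]; total = 15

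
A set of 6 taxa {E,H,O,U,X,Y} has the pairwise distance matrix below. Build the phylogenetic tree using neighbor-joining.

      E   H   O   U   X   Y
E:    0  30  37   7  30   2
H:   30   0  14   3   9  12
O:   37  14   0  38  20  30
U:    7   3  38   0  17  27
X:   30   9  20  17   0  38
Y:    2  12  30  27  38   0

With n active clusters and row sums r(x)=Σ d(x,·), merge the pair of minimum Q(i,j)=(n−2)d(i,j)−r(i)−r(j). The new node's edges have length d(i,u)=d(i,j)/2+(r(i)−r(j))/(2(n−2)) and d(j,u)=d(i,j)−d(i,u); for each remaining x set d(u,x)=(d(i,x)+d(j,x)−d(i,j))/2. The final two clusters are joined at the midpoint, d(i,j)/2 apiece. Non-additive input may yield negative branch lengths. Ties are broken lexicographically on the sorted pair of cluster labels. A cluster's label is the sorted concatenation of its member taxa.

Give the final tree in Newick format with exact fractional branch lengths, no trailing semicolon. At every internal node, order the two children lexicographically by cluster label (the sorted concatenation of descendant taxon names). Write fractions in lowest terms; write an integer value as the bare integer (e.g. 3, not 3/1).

(((((E:5/8,Y:11/8):151/12,U:41/12):113/16,H:-57/16):81/16,O:221/16):99/32,X:99/32)

1. join E+Y (d=2, Q=-207) ⇒ EY; edges |E|=5/8, |Y|=11/8
  updated: d(EY,H)=20, d(EY,O)=65/2, d(EY,U)=16, d(EY,X)=33
2. join EY+U (d=16, Q=-255/2) ⇒ EUY; edges |EY|=151/12, |U|=41/12
  updated: d(EUY,H)=7/2, d(EUY,O)=109/4, d(EUY,X)=17
3. join EUY+H (d=7/2, Q=-269/4) ⇒ EHUY; edges |EUY|=113/16, |H|=-57/16
  updated: d(EHUY,O)=151/8, d(EHUY,X)=45/4
4. join EHUY+O (d=151/8, Q=-401/8) ⇒ EHOUY; edges |EHUY|=81/16, |O|=221/16
  updated: d(EHOUY,X)=99/16
5. join EHOUY+X (d=99/16) ⇒ EHOUXY; edges |EHOUY|=99/32, |X|=99/32
final tree: (((((E:5/8,Y:11/8):151/12,U:41/12):113/16,H:-57/16):81/16,O:221/16):99/32,X:99/32)
total length: 745/16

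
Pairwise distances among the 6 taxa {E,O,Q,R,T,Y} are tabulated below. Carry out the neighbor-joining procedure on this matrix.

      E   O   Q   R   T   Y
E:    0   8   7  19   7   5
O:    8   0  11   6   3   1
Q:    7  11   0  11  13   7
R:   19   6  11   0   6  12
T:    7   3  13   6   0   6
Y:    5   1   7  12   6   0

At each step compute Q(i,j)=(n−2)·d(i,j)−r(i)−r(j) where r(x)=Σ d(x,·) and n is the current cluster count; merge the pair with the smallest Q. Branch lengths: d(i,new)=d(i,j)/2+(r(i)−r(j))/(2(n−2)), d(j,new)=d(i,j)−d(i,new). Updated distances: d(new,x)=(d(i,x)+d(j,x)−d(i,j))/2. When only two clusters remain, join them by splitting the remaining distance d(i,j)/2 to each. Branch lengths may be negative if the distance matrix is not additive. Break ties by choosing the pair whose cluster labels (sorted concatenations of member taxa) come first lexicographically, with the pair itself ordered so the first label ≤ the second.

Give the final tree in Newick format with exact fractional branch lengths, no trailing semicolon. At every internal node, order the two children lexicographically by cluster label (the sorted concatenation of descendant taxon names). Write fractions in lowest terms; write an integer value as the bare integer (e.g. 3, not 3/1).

1. join E+Q (d=7, Q=-67) ⇒ EQ; edges |E|=25/8, |Q|=31/8
  updated: d(EQ,O)=6, d(EQ,R)=23/2, d(EQ,T)=13/2, d(EQ,Y)=5/2
2. join EQ+Y (d=5/2, Q=-81/2) ⇒ EQY; edges |EQ|=25/12, |Y|=5/12
  updated: d(EQY,O)=9/4, d(EQY,R)=21/2, d(EQY,T)=5
3. join EQY+O (d=9/4, Q=-49/2) ⇒ EOQY; edges |EQY|=11/4, |O|=-1/2
  updated: d(EOQY,R)=57/8, d(EOQY,T)=23/8
4. join EOQY+R (d=57/8, Q=-16) ⇒ EOQRY; edges |EOQY|=2, |R|=41/8
  updated: d(EOQRY,T)=7/8
5. join EOQRY+T (d=7/8) ⇒ EOQRTY; edges |EOQRY|=7/16, |T|=7/16
final tree: (((((E:25/8,Q:31/8):25/12,Y:5/12):11/4,O:-1/2):2,R:41/8):7/16,T:7/16)
total length: 79/4

(((((E:25/8,Q:31/8):25/12,Y:5/12):11/4,O:-1/2):2,R:41/8):7/16,T:7/16)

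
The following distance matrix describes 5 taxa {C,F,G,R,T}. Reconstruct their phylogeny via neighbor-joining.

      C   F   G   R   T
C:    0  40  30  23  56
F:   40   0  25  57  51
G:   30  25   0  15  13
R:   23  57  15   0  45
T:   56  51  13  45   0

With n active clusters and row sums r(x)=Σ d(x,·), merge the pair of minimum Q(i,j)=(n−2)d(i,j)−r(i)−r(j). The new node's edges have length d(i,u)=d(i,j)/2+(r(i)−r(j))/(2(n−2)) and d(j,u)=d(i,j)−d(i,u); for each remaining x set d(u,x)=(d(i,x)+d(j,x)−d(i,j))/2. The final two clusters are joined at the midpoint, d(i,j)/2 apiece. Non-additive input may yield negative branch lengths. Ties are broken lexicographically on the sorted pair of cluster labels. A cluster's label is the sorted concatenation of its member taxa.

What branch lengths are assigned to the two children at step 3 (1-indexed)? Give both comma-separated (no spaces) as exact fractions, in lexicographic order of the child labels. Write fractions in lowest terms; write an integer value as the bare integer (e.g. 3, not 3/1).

13/2,-7

1. join C+R (d=23, Q=-220) ⇒ CR; edges |C|=13, |R|=10
  updated: d(CR,F)=37, d(CR,G)=11, d(CR,T)=39
2. join CR+F (d=37, Q=-126) ⇒ CFR; edges |CR|=12, |F|=25
  updated: d(CFR,G)=-1/2, d(CFR,T)=53/2
3. join CFR+G (d=-1/2, Q=-39) ⇒ CFGR; edges |CFR|=13/2, |G|=-7
  updated: d(CFGR,T)=20
4. join CFGR+T (d=20) ⇒ CFGRT; edges |CFGR|=10, |T|=10
final tree: ((((C:13,R:10):12,F:25):13/2,G:-7):10,T:10)
total length: 159/2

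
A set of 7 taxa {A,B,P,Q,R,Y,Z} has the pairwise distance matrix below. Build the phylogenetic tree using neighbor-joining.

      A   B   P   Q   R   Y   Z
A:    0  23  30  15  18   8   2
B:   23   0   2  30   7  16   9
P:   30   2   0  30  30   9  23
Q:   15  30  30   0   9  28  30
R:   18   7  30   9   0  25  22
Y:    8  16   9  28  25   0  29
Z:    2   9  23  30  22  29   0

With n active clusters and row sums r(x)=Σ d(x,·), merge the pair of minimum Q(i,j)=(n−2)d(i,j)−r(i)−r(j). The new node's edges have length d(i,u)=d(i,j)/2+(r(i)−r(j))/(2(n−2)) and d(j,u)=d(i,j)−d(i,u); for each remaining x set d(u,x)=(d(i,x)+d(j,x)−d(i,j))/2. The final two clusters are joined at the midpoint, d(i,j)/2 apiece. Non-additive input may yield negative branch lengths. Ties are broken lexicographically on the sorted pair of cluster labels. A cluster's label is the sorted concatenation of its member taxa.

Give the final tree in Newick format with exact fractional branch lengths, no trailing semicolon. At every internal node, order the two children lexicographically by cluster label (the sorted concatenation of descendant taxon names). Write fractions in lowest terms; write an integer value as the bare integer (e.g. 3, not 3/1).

iteration 1: select Q,R (d=9, Q=-208); attach at lengths (38/5, 7/5); label the merged cluster QR
  updated: d(A,QR)=12, d(B,QR)=14, d(P,QR)=51/2, d(QR,Y)=22, d(QR,Z)=43/2
iteration 2: select A,Z (d=2, Q=-303/2); attach at lengths (-3/16, 35/16); label the merged cluster AZ
  updated: d(AZ,B)=15, d(AZ,P)=51/2, d(AZ,QR)=63/4, d(AZ,Y)=35/2
iteration 3: select AZ,QR (d=63/4, Q=-415/4); attach at lengths (175/24, 203/24); label the merged cluster AQRZ
  updated: d(AQRZ,B)=53/8, d(AQRZ,P)=141/8, d(AQRZ,Y)=95/8
iteration 4: select AQRZ,Y (d=95/8, Q=-197/4); attach at lengths (23/4, 49/8); label the merged cluster AQRYZ
  updated: d(AQRYZ,B)=43/8, d(AQRYZ,P)=59/8
iteration 5: select AQRYZ,B (d=43/8, Q=-59/4); attach at lengths (43/8, 0); label the merged cluster ABQRYZ
  updated: d(ABQRYZ,P)=2
iteration 6: select ABQRYZ,P (d=2); attach at lengths (1, 1); label the merged cluster ABPQRYZ
final tree: (((((A:-3/16,Z:35/16):175/24,(Q:38/5,R:7/5):203/24):23/4,Y:49/8):43/8,B:0):1,P:1)
total length: 46

(((((A:-3/16,Z:35/16):175/24,(Q:38/5,R:7/5):203/24):23/4,Y:49/8):43/8,B:0):1,P:1)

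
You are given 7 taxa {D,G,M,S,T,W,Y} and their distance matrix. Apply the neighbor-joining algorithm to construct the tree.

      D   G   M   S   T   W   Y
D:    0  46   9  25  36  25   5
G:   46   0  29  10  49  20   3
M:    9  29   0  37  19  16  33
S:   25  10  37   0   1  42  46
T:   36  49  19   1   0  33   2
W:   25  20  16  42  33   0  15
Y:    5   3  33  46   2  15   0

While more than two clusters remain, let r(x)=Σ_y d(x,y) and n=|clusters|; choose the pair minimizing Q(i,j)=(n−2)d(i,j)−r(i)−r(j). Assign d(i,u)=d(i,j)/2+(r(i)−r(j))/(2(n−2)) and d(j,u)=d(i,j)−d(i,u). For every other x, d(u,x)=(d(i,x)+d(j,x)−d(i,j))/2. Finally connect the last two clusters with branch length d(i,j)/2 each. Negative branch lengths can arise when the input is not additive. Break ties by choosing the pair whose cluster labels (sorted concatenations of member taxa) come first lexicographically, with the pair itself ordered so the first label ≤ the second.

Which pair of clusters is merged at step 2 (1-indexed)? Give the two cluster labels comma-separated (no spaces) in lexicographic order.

G,Y

step 1: merge (S,T) at d=1, Q=-296; branch lengths S→13/5, T→-8/5; new cluster ST
  updated: d(D,ST)=30, d(G,ST)=29, d(M,ST)=55/2, d(ST,W)=37, d(ST,Y)=47/2
step 2: merge (G,Y) at d=3, Q=-389/2; branch lengths G→119/16, Y→-71/16; new cluster GY
  updated: d(D,GY)=24, d(GY,M)=59/2, d(GY,ST)=99/4, d(GY,W)=16
step 3: merge (D,M) at d=9, Q=-143; branch lengths D→11/2, M→7/2; new cluster DM
  updated: d(DM,GY)=89/4, d(DM,ST)=97/4, d(DM,W)=16
step 4: merge (DM,ST) at d=97/4, Q=-100; branch lengths DM→25/4, ST→18; new cluster DMST
  updated: d(DMST,GY)=91/8, d(DMST,W)=115/8
step 5: merge (DMST,GY) at d=91/8, Q=-167/4; branch lengths DMST→39/8, GY→13/2; new cluster DGMSTY
  updated: d(DGMSTY,W)=19/2
step 6: merge (DGMSTY,W) at d=19/2; branch lengths DGMSTY→19/4, W→19/4; new cluster DGMSTWY
final tree: ((((D:11/2,M:7/2):25/4,(S:13/5,T:-8/5):18):39/8,(G:119/16,Y:-71/16):13/2):19/4,W:19/4)
total length: 465/8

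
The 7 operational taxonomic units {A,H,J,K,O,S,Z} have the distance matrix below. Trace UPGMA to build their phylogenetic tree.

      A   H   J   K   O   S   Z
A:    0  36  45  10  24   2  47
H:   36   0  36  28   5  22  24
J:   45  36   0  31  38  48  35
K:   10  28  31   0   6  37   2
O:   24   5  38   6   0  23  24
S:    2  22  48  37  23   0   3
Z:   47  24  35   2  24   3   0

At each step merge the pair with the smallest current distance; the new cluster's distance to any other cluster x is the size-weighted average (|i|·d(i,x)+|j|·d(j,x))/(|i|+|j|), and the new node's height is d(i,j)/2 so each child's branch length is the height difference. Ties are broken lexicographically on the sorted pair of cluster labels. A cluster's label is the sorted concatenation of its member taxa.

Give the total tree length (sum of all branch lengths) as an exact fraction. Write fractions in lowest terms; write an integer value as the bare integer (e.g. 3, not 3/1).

iteration 1: select A,S (d=2); attach at lengths (1, 1); label the merged cluster AS
  updated: d(AS,H)=29, d(AS,J)=93/2, d(AS,K)=47/2, d(AS,O)=47/2, d(AS,Z)=25
iteration 2: select K,Z (d=2); attach at lengths (1, 1); label the merged cluster KZ
  updated: d(AS,KZ)=97/4, d(H,KZ)=26, d(J,KZ)=33, d(KZ,O)=15
iteration 3: select H,O (d=5); attach at lengths (5/2, 5/2); label the merged cluster HO
  updated: d(AS,HO)=105/4, d(HO,J)=37, d(HO,KZ)=41/2
iteration 4: select HO,KZ (d=41/2); attach at lengths (31/4, 37/4); label the merged cluster HKOZ
  updated: d(AS,HKOZ)=101/4, d(HKOZ,J)=35
iteration 5: select AS,HKOZ (d=101/4); attach at lengths (93/8, 19/8); label the merged cluster AHKOSZ
  updated: d(AHKOSZ,J)=233/6
iteration 6: select AHKOSZ,J (d=233/6); attach at lengths (163/24, 233/12); label the merged cluster AHJKOSZ
final tree: (((A:1,S:1):93/8,((H:5/2,O:5/2):31/4,(K:1,Z:1):37/4):19/8):163/24,J:233/12)
total length: 1589/24

1589/24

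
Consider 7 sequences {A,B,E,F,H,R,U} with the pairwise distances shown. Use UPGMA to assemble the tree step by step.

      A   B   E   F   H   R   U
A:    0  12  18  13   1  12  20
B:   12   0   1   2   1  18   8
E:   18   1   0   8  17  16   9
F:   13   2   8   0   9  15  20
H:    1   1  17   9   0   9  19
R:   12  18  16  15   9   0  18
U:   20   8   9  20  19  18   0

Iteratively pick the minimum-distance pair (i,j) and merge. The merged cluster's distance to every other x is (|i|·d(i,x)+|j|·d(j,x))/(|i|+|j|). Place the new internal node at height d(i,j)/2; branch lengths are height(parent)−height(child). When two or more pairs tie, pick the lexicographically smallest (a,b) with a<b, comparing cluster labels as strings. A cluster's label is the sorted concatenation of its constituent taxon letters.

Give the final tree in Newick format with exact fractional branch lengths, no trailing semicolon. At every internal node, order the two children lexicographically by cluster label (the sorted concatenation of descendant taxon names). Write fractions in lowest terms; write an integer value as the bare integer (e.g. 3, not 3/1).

1. join A+H (d=1) ⇒ AH; edges |A|=1/2, |H|=1/2
  updated: d(AH,B)=13/2, d(AH,E)=35/2, d(AH,F)=11, d(AH,R)=21/2, d(AH,U)=39/2
2. join B+E (d=1) ⇒ BE; edges |B|=1/2, |E|=1/2
  updated: d(AH,BE)=12, d(BE,F)=5, d(BE,R)=17, d(BE,U)=17/2
3. join BE+F (d=5) ⇒ BEF; edges |BE|=2, |F|=5/2
  updated: d(AH,BEF)=35/3, d(BEF,R)=49/3, d(BEF,U)=37/3
4. join AH+R (d=21/2) ⇒ AHR; edges |AH|=19/4, |R|=21/4
  updated: d(AHR,BEF)=119/9, d(AHR,U)=19
5. join BEF+U (d=37/3) ⇒ BEFU; edges |BEF|=11/3, |U|=37/6
  updated: d(AHR,BEFU)=44/3
6. join AHR+BEFU (d=44/3) ⇒ ABEFHRU; edges |AHR|=25/12, |BEFU|=7/6
final tree: (((A:1/2,H:1/2):19/4,R:21/4):25/12,(((B:1/2,E:1/2):2,F:5/2):11/3,U:37/6):7/6)
total length: 355/12

(((A:1/2,H:1/2):19/4,R:21/4):25/12,(((B:1/2,E:1/2):2,F:5/2):11/3,U:37/6):7/6)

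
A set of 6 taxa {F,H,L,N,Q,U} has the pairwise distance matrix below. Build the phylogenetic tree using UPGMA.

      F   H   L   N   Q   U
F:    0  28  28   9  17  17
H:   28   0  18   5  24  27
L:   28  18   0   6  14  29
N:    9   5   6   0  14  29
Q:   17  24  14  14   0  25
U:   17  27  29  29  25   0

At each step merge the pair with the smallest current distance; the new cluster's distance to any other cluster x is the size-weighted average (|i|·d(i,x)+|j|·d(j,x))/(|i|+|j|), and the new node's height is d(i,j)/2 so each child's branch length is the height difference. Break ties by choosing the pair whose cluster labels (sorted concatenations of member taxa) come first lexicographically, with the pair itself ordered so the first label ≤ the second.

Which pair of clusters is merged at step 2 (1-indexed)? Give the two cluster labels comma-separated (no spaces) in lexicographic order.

iteration 1: select H,N (d=5); attach at lengths (5/2, 5/2); label the merged cluster HN
  updated: d(F,HN)=37/2, d(HN,L)=12, d(HN,Q)=19, d(HN,U)=28
iteration 2: select HN,L (d=12); attach at lengths (7/2, 6); label the merged cluster HLN
  updated: d(F,HLN)=65/3, d(HLN,Q)=52/3, d(HLN,U)=85/3
iteration 3: select F,Q (d=17); attach at lengths (17/2, 17/2); label the merged cluster FQ
  updated: d(FQ,HLN)=39/2, d(FQ,U)=21
iteration 4: select FQ,HLN (d=39/2); attach at lengths (5/4, 15/4); label the merged cluster FHLNQ
  updated: d(FHLNQ,U)=127/5
iteration 5: select FHLNQ,U (d=127/5); attach at lengths (59/20, 127/10); label the merged cluster FHLNQU
final tree: (((F:17/2,Q:17/2):5/4,((H:5/2,N:5/2):7/2,L:6):15/4):59/20,U:127/10)
total length: 1043/20

HN,L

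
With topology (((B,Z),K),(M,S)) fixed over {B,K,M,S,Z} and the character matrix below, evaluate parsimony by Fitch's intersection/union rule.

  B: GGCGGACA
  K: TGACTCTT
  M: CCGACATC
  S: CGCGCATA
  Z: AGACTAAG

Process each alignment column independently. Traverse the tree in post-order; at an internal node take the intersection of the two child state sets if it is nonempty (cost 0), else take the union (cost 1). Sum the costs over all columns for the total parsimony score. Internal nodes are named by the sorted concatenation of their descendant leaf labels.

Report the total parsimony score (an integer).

site 0, node BZ: B={G} ∪ Z={A} → {A,G} (+1)
site 0, node BKZ: BZ={A,G} ∪ K={T} → {A,G,T} (+1)
site 0, node MS: M={C} ∩ S={C} → {C} (+0)
site 0, node BKMSZ: BKZ={A,G,T} ∪ MS={C} → {A,C,G,T} (+1)
site 1, node BZ: B={G} ∩ Z={G} → {G} (+0)
site 1, node BKZ: BZ={G} ∩ K={G} → {G} (+0)
site 1, node MS: M={C} ∪ S={G} → {C,G} (+1)
site 1, node BKMSZ: BKZ={G} ∩ MS={C,G} → {G} (+0)
site 2, node BZ: B={C} ∪ Z={A} → {A,C} (+1)
site 2, node BKZ: BZ={A,C} ∩ K={A} → {A} (+0)
site 2, node MS: M={G} ∪ S={C} → {C,G} (+1)
site 2, node BKMSZ: BKZ={A} ∪ MS={C,G} → {A,C,G} (+1)
site 3, node BZ: B={G} ∪ Z={C} → {C,G} (+1)
site 3, node BKZ: BZ={C,G} ∩ K={C} → {C} (+0)
site 3, node MS: M={A} ∪ S={G} → {A,G} (+1)
site 3, node BKMSZ: BKZ={C} ∪ MS={A,G} → {A,C,G} (+1)
site 4, node BZ: B={G} ∪ Z={T} → {G,T} (+1)
site 4, node BKZ: BZ={G,T} ∩ K={T} → {T} (+0)
site 4, node MS: M={C} ∩ S={C} → {C} (+0)
site 4, node BKMSZ: BKZ={T} ∪ MS={C} → {C,T} (+1)
site 5, node BZ: B={A} ∩ Z={A} → {A} (+0)
site 5, node BKZ: BZ={A} ∪ K={C} → {A,C} (+1)
site 5, node MS: M={A} ∩ S={A} → {A} (+0)
site 5, node BKMSZ: BKZ={A,C} ∩ MS={A} → {A} (+0)
site 6, node BZ: B={C} ∪ Z={A} → {A,C} (+1)
site 6, node BKZ: BZ={A,C} ∪ K={T} → {A,C,T} (+1)
site 6, node MS: M={T} ∩ S={T} → {T} (+0)
site 6, node BKMSZ: BKZ={A,C,T} ∩ MS={T} → {T} (+0)
site 7, node BZ: B={A} ∪ Z={G} → {A,G} (+1)
site 7, node BKZ: BZ={A,G} ∪ K={T} → {A,G,T} (+1)
site 7, node MS: M={C} ∪ S={A} → {A,C} (+1)
site 7, node BKMSZ: BKZ={A,G,T} ∩ MS={A,C} → {A} (+0)
per-site changes: [3, 1, 3, 3, 2, 1, 2, 3]; total = 18

18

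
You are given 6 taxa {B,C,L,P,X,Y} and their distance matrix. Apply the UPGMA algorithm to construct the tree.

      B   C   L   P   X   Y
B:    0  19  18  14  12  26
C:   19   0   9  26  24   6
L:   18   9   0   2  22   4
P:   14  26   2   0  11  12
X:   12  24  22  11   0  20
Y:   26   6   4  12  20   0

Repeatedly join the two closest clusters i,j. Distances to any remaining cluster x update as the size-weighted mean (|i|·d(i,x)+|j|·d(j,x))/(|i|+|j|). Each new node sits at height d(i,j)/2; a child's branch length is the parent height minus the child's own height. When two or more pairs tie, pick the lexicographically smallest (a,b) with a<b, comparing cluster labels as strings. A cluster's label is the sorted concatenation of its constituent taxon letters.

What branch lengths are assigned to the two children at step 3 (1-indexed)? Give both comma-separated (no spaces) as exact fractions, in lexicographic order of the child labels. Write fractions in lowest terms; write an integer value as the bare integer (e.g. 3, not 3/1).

1. join L+P (d=2) ⇒ LP; edges |L|=1, |P|=1
  updated: d(B,LP)=16, d(C,LP)=35/2, d(LP,X)=33/2, d(LP,Y)=8
2. join C+Y (d=6) ⇒ CY; edges |C|=3, |Y|=3
  updated: d(B,CY)=45/2, d(CY,LP)=51/4, d(CY,X)=22
3. join B+X (d=12) ⇒ BX; edges |B|=6, |X|=6
  updated: d(BX,CY)=89/4, d(BX,LP)=65/4
4. join CY+LP (d=51/4) ⇒ CLPY; edges |CY|=27/8, |LP|=43/8
  updated: d(BX,CLPY)=77/4
5. join BX+CLPY (d=77/4) ⇒ BCLPXY; edges |BX|=29/8, |CLPY|=13/4
final tree: ((B:6,X:6):29/8,((C:3,Y:3):27/8,(L:1,P:1):43/8):13/4)
total length: 285/8

6,6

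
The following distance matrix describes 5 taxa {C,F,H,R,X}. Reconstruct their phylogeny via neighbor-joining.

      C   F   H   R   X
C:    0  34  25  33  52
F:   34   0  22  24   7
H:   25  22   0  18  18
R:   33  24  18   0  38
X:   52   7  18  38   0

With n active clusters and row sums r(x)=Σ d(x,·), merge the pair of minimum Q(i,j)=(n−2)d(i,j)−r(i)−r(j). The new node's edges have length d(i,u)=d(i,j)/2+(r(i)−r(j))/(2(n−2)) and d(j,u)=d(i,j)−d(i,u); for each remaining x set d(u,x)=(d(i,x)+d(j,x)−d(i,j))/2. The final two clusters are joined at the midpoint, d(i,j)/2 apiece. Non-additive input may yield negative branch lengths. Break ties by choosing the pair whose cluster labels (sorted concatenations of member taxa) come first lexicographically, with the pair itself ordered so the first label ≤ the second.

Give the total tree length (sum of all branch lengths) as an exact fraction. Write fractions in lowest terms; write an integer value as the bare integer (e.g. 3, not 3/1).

237/4

step 1: merge (F,X) at d=7, Q=-181; branch lengths F→-7/6, X→49/6; new cluster FX
  updated: d(C,FX)=79/2, d(FX,H)=33/2, d(FX,R)=55/2
step 2: merge (C,R) at d=33, Q=-110; branch lengths C→85/4, R→47/4; new cluster CR
  updated: d(CR,FX)=17, d(CR,H)=5
step 3: merge (CR,FX) at d=17, Q=-77/2; branch lengths CR→11/4, FX→57/4; new cluster CFRX
  updated: d(CFRX,H)=9/4
step 4: merge (CFRX,H) at d=9/4; branch lengths CFRX→9/8, H→9/8; new cluster CFHRX
final tree: (((C:85/4,R:47/4):11/4,(F:-7/6,X:49/6):57/4):9/8,H:9/8)
total length: 237/4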